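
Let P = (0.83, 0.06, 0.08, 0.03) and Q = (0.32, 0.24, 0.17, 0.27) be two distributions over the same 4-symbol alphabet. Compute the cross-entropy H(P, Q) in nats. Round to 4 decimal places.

1.2124 nats

H(P,Q) = −Σ p·ln q.
  −0.83·ln(0.32) = 0.94573
  −0.06·ln(0.24) = 0.08563
  −0.08·ln(0.17) = 0.14176
  −0.03·ln(0.27) = 0.03928
H(P,Q) = 1.2124 nats.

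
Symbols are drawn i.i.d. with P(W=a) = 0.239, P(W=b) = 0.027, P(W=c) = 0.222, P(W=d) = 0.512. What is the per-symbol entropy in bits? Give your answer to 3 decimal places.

1.611 bits

H(W) = −Σ p·log₂ p.
  −(0.239)·log₂(0.239) = 0.4935
  −(0.027)·log₂(0.027) = 0.1407
  −(0.222)·log₂(0.222) = 0.4820
  −(0.512)·log₂(0.512) = 0.4945
Sum: 0.4935 + 0.1407 + 0.4820 + 0.4945 = 1.611 bits.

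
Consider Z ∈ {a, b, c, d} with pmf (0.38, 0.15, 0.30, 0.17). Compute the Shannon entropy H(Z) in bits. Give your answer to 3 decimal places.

H(Z) = −Σ p·log₂ p.
  −(0.38)·log₂(0.38) = 0.5305
  −(0.15)·log₂(0.15) = 0.4105
  −(0.30)·log₂(0.30) = 0.5211
  −(0.17)·log₂(0.17) = 0.4346
Sum: 0.5305 + 0.4105 + 0.5211 + 0.4346 = 1.897 bits.

1.897 bits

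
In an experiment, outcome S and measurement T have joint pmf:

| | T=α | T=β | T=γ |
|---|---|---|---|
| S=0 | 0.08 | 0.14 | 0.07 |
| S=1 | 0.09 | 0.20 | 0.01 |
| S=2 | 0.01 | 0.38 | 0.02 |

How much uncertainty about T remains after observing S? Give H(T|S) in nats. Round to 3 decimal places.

0.654 nats

Marginals: p(S) = (0.2900, 0.3000, 0.4100), p(T) = (0.1800, 0.7200, 0.1000).
H(T|S) = Σ p(S) · H(T|S=·).
  S=0: p=0.2900, H(T|S=0) = 1.0499
  S=1: p=0.3000, H(T|S=1) = 0.7449
  S=2: p=0.4100, H(T|S=2) = 0.3083
Weighted sum = 0.654 nats.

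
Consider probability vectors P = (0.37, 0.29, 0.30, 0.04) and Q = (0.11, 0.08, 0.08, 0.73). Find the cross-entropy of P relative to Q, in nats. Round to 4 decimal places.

2.3195 nats

H(P,Q) = −Σ p·ln q.
  −0.37·ln(0.11) = 0.81669
  −0.29·ln(0.08) = 0.73246
  −0.30·ln(0.08) = 0.75772
  −0.04·ln(0.73) = 0.01259
H(P,Q) = 2.3195 nats.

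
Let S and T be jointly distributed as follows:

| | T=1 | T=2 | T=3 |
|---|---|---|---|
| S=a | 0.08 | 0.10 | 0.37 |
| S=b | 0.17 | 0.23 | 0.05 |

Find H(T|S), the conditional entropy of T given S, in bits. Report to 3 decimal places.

1.300 bits

Marginals: p(S) = (0.5500, 0.4500), p(T) = (0.2500, 0.3300, 0.4200).
H(T|S) = Σ p(S) · H(T|S=·).
  S=a: p=0.5500, H(T|S=a) = 1.2365
  S=b: p=0.4500, H(T|S=b) = 1.3777
Weighted sum = 1.300 bits.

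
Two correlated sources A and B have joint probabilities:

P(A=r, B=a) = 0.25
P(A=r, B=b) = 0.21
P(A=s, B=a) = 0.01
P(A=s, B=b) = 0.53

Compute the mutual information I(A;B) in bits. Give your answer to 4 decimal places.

Marginals: p(A) = (0.4600, 0.5400), p(B) = (0.2600, 0.7400).
I(A;B) = H(A) + H(B) − H(A,B).
H(A) = 0.9954, H(B) = 0.8267, H(A,B) = 1.5247.
I(A;B) = 0.9954 + 0.8267 − 1.5247 = 0.2974 bits.

0.2974 bits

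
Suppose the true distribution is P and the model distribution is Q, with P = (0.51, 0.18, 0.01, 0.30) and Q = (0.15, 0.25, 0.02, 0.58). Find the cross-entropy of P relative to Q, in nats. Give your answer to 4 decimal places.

H(P,Q) = −Σ p·ln q.
  −0.51·ln(0.15) = 0.96753
  −0.18·ln(0.25) = 0.24953
  −0.01·ln(0.02) = 0.03912
  −0.30·ln(0.58) = 0.16342
H(P,Q) = 1.4196 nats.

1.4196 nats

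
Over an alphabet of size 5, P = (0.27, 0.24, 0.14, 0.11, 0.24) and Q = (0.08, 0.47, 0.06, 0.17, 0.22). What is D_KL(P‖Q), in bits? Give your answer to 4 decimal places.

0.3733 bits

D(P‖Q) = Σ p·log₂(p/q).
  0.27·log₂(0.27/0.08) = 0.47382
  0.24·log₂(0.24/0.47) = -0.23271
  0.14·log₂(0.14/0.06) = 0.17113
  0.11·log₂(0.11/0.17) = -0.06908
  0.24·log₂(0.24/0.22) = 0.03013
D(P‖Q) = 0.3733 bits.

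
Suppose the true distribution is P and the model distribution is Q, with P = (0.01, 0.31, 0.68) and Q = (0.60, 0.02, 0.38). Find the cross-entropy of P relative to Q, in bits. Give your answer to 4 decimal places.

2.7062 bits

H(P,Q) = −Σ p·log₂ q.
  −0.01·log₂(0.60) = 0.00737
  −0.31·log₂(0.02) = 1.74960
  −0.68·log₂(0.38) = 0.94923
H(P,Q) = 2.7062 bits.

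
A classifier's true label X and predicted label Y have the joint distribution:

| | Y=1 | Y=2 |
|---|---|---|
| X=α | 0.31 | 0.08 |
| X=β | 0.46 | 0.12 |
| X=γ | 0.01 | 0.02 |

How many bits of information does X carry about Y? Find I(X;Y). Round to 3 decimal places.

Marginals: p(X) = (0.3900, 0.5800, 0.0300), p(Y) = (0.7800, 0.2200).
I(X;Y) = Σ p(x,y)·log₂[p(x,y)/(p(x)p(y))].
  (α,1): 0.31·log₂(1.0191) = 0.0084
  (α,2): 0.08·log₂(0.9324) = -0.0081
  (β,1): 0.46·log₂(1.0168) = 0.0111
  (β,2): 0.12·log₂(0.9404) = -0.0106
  (γ,1): 0.01·log₂(0.4274) = -0.0123
  (γ,2): 0.02·log₂(3.0303) = 0.0320
Sum = 0.021 bits.

0.021 bits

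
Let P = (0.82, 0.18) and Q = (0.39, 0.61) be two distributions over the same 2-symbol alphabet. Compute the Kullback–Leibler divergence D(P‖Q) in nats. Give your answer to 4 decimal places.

D(P‖Q) = Σ p·ln(p/q).
  0.82·ln(0.82/0.39) = 0.60939
  0.18·ln(0.18/0.61) = -0.21969
D(P‖Q) = 0.3897 nats.

0.3897 nats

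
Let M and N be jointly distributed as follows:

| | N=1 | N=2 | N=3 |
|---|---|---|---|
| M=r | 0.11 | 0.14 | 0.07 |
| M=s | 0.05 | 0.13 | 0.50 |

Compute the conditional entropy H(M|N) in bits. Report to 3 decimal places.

0.719 bits

Marginals: p(M) = (0.3200, 0.6800), p(N) = (0.1600, 0.2700, 0.5700).
H(M|N) = Σ p(N) · H(M|N=·).
  N=1: p=0.1600, H(M|N=1) = 0.8960
  N=2: p=0.2700, H(M|N=2) = 0.9990
  N=3: p=0.5700, H(M|N=3) = 0.5374
Weighted sum = 0.719 bits.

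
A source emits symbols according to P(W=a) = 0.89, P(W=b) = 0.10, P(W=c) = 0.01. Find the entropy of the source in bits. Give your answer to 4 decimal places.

0.5483 bits

H(W) = −Σ p·log₂ p.
  −(0.89)·log₂(0.89) = 0.14963
  −(0.10)·log₂(0.10) = 0.33219
  −(0.01)·log₂(0.01) = 0.06644
Sum: 0.14963 + 0.33219 + 0.06644 = 0.5483 bits.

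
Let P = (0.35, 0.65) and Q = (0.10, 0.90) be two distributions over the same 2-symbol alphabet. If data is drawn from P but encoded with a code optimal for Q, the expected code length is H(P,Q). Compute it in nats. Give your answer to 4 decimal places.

0.8744 nats

H(P,Q) = −Σ p·ln q.
  −0.35·ln(0.10) = 0.80590
  −0.65·ln(0.90) = 0.06848
H(P,Q) = 0.8744 nats.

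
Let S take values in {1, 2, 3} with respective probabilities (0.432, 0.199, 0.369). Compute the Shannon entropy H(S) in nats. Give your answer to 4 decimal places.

1.0517 nats

H(S) = −Σ p·ln p.
  −(0.432)·ln(0.432) = 0.36259
  −(0.199)·ln(0.199) = 0.32128
  −(0.369)·ln(0.369) = 0.36788
Sum: 0.36259 + 0.32128 + 0.36788 = 1.0517 nats.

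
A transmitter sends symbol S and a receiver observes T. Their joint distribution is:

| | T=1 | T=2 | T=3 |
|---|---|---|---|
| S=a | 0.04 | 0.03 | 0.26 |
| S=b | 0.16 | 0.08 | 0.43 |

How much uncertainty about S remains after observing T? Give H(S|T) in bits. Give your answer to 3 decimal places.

Chain rule: H(S|T) = H(S,T) − H(T).
Marginals: p(S) = (0.3300, 0.6700), p(T) = (0.2000, 0.1100, 0.6900).
H(S,T) = 2.0809 bits; H(T) = 1.1841 bits.
H(S|T) = 2.0809 − 1.1841 = 0.897 bits.

0.897 bits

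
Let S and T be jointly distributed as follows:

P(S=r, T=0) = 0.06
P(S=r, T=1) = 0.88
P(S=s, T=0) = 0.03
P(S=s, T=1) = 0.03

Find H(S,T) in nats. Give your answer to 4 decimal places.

0.4917 nats

H(S,T) = −Σ p(x,y)·ln p(x,y) over all 4 cells.
  cell (r,0): −0.06·ln0.06 = 0.16880
  cell (r,1): −0.88·ln0.88 = 0.11249
  cell (s,0): −0.03·ln0.03 = 0.10520
  cell (s,1): −0.03·ln0.03 = 0.10520
Sum = 0.4917 nats.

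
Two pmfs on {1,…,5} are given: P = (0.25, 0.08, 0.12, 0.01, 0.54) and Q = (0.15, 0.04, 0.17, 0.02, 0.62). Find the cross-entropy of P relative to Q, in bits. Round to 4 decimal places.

H(P,Q) = −Σ p·log₂ q.
  −0.25·log₂(0.15) = 0.68424
  −0.08·log₂(0.04) = 0.37151
  −0.12·log₂(0.17) = 0.30677
  −0.01·log₂(0.02) = 0.05644
  −0.54·log₂(0.62) = 0.37242
H(P,Q) = 1.7914 bits.

1.7914 bits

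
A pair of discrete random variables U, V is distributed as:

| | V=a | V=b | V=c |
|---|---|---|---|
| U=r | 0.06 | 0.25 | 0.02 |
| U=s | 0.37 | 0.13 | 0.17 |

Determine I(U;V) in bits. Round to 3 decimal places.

0.220 bits

Marginals: p(U) = (0.3300, 0.6700), p(V) = (0.4300, 0.3800, 0.1900).
I(U;V) = H(U) + H(V) − H(U,V).
H(U) = 0.9149, H(V) = 1.5092, H(U,V) = 2.2044.
I(U;V) = 0.9149 + 1.5092 − 2.2044 = 0.220 bits.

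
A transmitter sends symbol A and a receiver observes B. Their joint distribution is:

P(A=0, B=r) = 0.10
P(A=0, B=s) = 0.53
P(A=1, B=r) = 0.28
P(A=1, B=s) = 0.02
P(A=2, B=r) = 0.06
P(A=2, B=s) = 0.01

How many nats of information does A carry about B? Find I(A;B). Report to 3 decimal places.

Marginals: p(A) = (0.6300, 0.3000, 0.0700), p(B) = (0.4400, 0.5600).
I(A;B) = H(A) + H(B) − H(A,B).
H(A) = 0.8384, H(B) = 0.6859, H(A,B) = 1.2163.
I(A;B) = 0.8384 + 0.6859 − 1.2163 = 0.308 nats.

0.308 nats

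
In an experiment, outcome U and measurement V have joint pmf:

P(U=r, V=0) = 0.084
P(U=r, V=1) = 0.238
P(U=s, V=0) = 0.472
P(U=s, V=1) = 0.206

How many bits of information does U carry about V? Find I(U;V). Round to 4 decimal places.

0.1236 bits

Marginals: p(U) = (0.3220, 0.6780), p(V) = (0.5560, 0.4440).
I(U;V) = H(U) + H(V) − H(U,V).
H(U) = 0.9065, H(V) = 0.9909, H(U,V) = 1.7738.
I(U;V) = 0.9065 + 0.9909 − 1.7738 = 0.1236 bits.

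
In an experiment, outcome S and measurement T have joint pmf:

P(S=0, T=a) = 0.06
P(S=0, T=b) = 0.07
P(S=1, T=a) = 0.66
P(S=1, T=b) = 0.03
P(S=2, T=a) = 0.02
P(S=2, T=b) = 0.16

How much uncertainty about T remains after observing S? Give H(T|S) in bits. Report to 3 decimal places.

0.398 bits

Marginals: p(S) = (0.1300, 0.6900, 0.1800), p(T) = (0.7400, 0.2600).
H(T|S) = Σ p(S) · H(T|S=·).
  S=0: p=0.1300, H(T|S=0) = 0.9957
  S=1: p=0.6900, H(T|S=1) = 0.2580
  S=2: p=0.1800, H(T|S=2) = 0.5033
Weighted sum = 0.398 bits.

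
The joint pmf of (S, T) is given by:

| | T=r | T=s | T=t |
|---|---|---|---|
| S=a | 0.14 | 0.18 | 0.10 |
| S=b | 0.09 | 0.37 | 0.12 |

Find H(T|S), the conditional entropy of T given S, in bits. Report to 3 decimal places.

1.404 bits

Chain rule: H(T|S) = H(S,T) − H(S).
Marginals: p(S) = (0.4200, 0.5800), p(T) = (0.2300, 0.5500, 0.2200).
H(S,T) = 2.3851 bits; H(S) = 0.9815 bits.
H(T|S) = 2.3851 − 0.9815 = 1.404 bits.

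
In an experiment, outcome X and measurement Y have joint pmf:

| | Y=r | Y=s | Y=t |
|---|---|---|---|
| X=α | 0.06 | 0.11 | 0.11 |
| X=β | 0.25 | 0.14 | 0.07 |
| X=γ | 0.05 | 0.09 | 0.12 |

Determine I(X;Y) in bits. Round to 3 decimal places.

Marginals: p(X) = (0.2800, 0.4600, 0.2600), p(Y) = (0.3600, 0.3400, 0.3000).
I(X;Y) = H(X) + H(Y) − H(X,Y).
H(X) = 1.5348, H(Y) = 1.5809, H(X,Y) = 3.0056.
I(X;Y) = 1.5348 + 1.5809 − 3.0056 = 0.110 bits.

0.110 bits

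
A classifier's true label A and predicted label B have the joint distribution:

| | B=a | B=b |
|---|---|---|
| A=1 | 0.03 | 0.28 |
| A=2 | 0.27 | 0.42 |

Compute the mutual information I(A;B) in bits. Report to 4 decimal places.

0.0728 bits

Marginals: p(A) = (0.3100, 0.6900), p(B) = (0.3000, 0.7000).
I(A;B) = Σ p(x,y)·log₂[p(x,y)/(p(x)p(y))].
  (1,a): 0.03·log₂(0.3226) = -0.04897
  (1,b): 0.28·log₂(1.2903) = 0.10296
  (2,a): 0.27·log₂(1.3043) = 0.10350
  (2,b): 0.42·log₂(0.8696) = -0.08469
Sum = 0.0728 bits.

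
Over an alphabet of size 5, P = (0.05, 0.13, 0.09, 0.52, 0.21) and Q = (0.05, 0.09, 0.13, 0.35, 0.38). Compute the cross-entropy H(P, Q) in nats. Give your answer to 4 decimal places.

1.3955 nats

H(P,Q) = −Σ p·ln q.
  −0.05·ln(0.05) = 0.14979
  −0.13·ln(0.09) = 0.31303
  −0.09·ln(0.13) = 0.18362
  −0.52·ln(0.35) = 0.54591
  −0.21·ln(0.38) = 0.20319
H(P,Q) = 1.3955 nats.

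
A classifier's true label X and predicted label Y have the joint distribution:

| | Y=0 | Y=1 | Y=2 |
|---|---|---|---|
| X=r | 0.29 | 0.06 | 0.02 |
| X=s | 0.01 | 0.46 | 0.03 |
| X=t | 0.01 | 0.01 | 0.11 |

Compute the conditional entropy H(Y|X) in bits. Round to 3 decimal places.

0.678 bits

Chain rule: H(Y|X) = H(X,Y) − H(X).
Marginals: p(X) = (0.3700, 0.5000, 0.1300), p(Y) = (0.3100, 0.5300, 0.1600).
H(X,Y) = 2.0910 bits; H(X) = 1.4134 bits.
H(Y|X) = 2.0910 − 1.4134 = 0.678 bits.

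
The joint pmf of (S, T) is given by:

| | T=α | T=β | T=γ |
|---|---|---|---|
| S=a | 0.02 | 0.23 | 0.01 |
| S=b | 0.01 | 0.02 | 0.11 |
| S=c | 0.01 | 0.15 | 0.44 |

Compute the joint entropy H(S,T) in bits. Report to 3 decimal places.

2.195 bits

H(S,T) = −Σ p(x,y)·log₂ p(x,y) over all 9 cells.
  cell (a,α): −0.02·log₂0.02 = 0.1129
  cell (a,β): −0.23·log₂0.23 = 0.4877
  cell (a,γ): −0.01·log₂0.01 = 0.0664
  cell (b,α): −0.01·log₂0.01 = 0.0664
  cell (b,β): −0.02·log₂0.02 = 0.1129
  cell (b,γ): −0.11·log₂0.11 = 0.3503
  cell (c,α): −0.01·log₂0.01 = 0.0664
  cell (c,β): −0.15·log₂0.15 = 0.4105
  cell (c,γ): −0.44·log₂0.44 = 0.5211
Sum = 2.195 bits.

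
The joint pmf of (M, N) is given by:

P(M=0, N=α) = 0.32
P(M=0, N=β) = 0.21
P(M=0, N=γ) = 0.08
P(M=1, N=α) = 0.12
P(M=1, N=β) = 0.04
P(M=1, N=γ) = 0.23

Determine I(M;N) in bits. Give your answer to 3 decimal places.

Marginals: p(M) = (0.6100, 0.3900), p(N) = (0.4400, 0.2500, 0.3100).
I(M;N) = H(M) + H(N) − H(M,N).
H(M) = 0.9648, H(N) = 1.5449, H(M,N) = 2.3309.
I(M;N) = 0.9648 + 1.5449 − 2.3309 = 0.179 bits.

0.179 bits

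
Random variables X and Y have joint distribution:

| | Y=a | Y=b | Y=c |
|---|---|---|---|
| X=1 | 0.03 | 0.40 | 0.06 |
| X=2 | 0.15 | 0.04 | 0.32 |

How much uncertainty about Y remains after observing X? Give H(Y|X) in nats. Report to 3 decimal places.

Chain rule: H(Y|X) = H(X,Y) − H(X).
Marginals: p(X) = (0.4900, 0.5100), p(Y) = (0.1800, 0.4400, 0.3800).
H(X,Y) = 1.4185 nats; H(X) = 0.6929 nats.
H(Y|X) = 1.4185 − 0.6929 = 0.726 nats.

0.726 nats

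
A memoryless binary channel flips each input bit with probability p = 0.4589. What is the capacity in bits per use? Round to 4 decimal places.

Binary symmetric channel: C = 1 − h₂(ε) where h₂ is the binary entropy function.
h₂(0.4589) = −0.4589·log₂0.4589 − 0.5411·log₂0.5411 = 0.9951.
C = 1 − 0.9951 = 0.0049 bits per channel use.

0.0049 bits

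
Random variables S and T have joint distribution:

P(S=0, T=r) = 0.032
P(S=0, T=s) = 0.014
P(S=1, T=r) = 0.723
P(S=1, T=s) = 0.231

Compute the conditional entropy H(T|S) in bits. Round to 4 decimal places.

0.8026 bits

Marginals: p(S) = (0.0460, 0.9540), p(T) = (0.7550, 0.2450).
H(T|S) = Σ p(S) · H(T|S=·).
  S=0: p=0.0460, H(T|S=0) = 0.8865
  S=1: p=0.9540, H(T|S=1) = 0.7986
Weighted sum = 0.8026 bits.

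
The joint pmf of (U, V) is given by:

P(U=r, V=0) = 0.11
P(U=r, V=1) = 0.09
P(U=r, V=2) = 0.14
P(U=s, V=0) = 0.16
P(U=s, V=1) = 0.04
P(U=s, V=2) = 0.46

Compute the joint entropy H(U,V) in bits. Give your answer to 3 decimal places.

H(U,V) = −Σ p(x,y)·log₂ p(x,y) over all 6 cells.
  cell (r,0): −0.11·log₂0.11 = 0.3503
  cell (r,1): −0.09·log₂0.09 = 0.3127
  cell (r,2): −0.14·log₂0.14 = 0.3971
  cell (s,0): −0.16·log₂0.16 = 0.4230
  cell (s,1): −0.04·log₂0.04 = 0.1858
  cell (s,2): −0.46·log₂0.46 = 0.5153
Sum = 2.184 bits.

2.184 bits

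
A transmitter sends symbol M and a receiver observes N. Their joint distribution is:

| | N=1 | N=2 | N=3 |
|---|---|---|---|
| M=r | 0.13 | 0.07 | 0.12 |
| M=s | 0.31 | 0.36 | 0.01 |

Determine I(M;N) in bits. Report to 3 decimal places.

Marginals: p(M) = (0.3200, 0.6800), p(N) = (0.4400, 0.4300, 0.1300).
I(M;N) = Σ p(x,y)·log₂[p(x,y)/(p(x)p(y))].
  (r,1): 0.13·log₂(0.9233) = -0.0150
  (r,2): 0.07·log₂(0.5087) = -0.0683
  (r,3): 0.12·log₂(2.8846) = 0.1834
  (s,1): 0.31·log₂(1.0361) = 0.0159
  (s,2): 0.36·log₂(1.2312) = 0.1080
  (s,3): 0.01·log₂(0.1131) = -0.0314
Sum = 0.193 bits.

0.193 bits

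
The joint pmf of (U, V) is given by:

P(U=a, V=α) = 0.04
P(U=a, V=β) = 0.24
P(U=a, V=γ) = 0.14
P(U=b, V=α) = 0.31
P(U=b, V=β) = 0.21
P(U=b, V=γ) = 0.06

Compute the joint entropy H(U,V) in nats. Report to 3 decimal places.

H(U,V) = −Σ p(x,y)·ln p(x,y) over all 6 cells.
  cell (a,α): −0.04·ln0.04 = 0.1288
  cell (a,β): −0.24·ln0.24 = 0.3425
  cell (a,γ): −0.14·ln0.14 = 0.2753
  cell (b,α): −0.31·ln0.31 = 0.3631
  cell (b,β): −0.21·ln0.21 = 0.3277
  cell (b,γ): −0.06·ln0.06 = 0.1688
Sum = 1.606 nats.

1.606 nats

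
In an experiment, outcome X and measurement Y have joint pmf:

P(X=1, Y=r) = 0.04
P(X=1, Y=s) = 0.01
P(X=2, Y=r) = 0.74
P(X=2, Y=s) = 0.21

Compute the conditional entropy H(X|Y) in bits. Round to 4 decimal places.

0.2863 bits

Chain rule: H(X|Y) = H(X,Y) − H(Y).
Marginals: p(X) = (0.0500, 0.9500), p(Y) = (0.7800, 0.2200).
H(X,Y) = 1.0465 bits; H(Y) = 0.7602 bits.
H(X|Y) = 1.0465 − 0.7602 = 0.2863 bits.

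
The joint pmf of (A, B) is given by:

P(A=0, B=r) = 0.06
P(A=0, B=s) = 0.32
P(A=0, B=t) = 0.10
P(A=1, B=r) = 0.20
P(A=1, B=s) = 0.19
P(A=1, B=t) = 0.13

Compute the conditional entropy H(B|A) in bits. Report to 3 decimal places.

1.405 bits

Marginals: p(A) = (0.4800, 0.5200), p(B) = (0.2600, 0.5100, 0.2300).
H(B|A) = Σ p(A) · H(B|A=·).
  A=0: p=0.4800, H(B|A=0) = 1.2364
  A=1: p=0.5200, H(B|A=1) = 1.5609
Weighted sum = 1.405 bits.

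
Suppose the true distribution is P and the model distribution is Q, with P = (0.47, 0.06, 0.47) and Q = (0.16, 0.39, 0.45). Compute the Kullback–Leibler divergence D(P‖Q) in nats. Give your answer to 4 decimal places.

0.4146 nats

D(P‖Q) = Σ p·ln(p/q).
  0.47·ln(0.47/0.16) = 0.50645
  0.06·ln(0.06/0.39) = -0.11231
  0.47·ln(0.47/0.45) = 0.02044
D(P‖Q) = 0.4146 nats.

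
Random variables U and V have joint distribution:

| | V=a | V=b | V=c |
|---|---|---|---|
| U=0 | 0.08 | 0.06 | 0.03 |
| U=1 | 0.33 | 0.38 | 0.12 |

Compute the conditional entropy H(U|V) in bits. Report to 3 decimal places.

0.653 bits

Chain rule: H(U|V) = H(U,V) − H(V).
Marginals: p(U) = (0.1700, 0.8300), p(V) = (0.4100, 0.4400, 0.1500).
H(U,V) = 2.1122 bits; H(V) = 1.4591 bits.
H(U|V) = 2.1122 − 1.4591 = 0.653 bits.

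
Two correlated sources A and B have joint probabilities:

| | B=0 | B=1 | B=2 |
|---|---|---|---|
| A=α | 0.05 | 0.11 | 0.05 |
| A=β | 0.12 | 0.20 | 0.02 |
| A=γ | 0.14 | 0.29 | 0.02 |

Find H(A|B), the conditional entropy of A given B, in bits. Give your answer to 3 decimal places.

1.476 bits

Marginals: p(A) = (0.2100, 0.3400, 0.4500), p(B) = (0.3100, 0.6000, 0.0900).
H(A|B) = Σ p(B) · H(A|B=·).
  B=0: p=0.3100, H(A|B=0) = 1.4725
  B=1: p=0.6000, H(A|B=1) = 1.4840
  B=2: p=0.0900, H(A|B=2) = 1.4355
Weighted sum = 1.476 bits.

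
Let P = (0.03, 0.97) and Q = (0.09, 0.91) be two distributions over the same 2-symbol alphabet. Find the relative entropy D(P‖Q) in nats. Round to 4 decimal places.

D(P‖Q) = Σ p·ln(p/q).
  0.03·ln(0.03/0.09) = -0.03296
  0.97·ln(0.97/0.91) = 0.06194
D(P‖Q) = 0.0290 nats.

0.0290 nats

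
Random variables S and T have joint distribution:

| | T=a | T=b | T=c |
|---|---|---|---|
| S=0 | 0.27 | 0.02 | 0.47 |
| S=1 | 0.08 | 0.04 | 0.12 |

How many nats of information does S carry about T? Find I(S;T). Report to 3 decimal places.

Marginals: p(S) = (0.7600, 0.2400), p(T) = (0.3500, 0.0600, 0.5900).
I(S;T) = H(S) + H(T) − H(S,T).
H(S) = 0.5511, H(T) = 0.8475, H(S,T) = 1.3719.
I(S;T) = 0.5511 + 0.8475 − 1.3719 = 0.027 nats.

0.027 nats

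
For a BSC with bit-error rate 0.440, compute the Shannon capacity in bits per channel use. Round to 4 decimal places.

0.0104 bits

Binary symmetric channel: C = 1 − h₂(ε) where h₂ is the binary entropy function.
h₂(0.440) = −0.440·log₂0.440 − 0.560·log₂0.560 = 0.9896.
C = 1 − 0.9896 = 0.0104 bits per channel use.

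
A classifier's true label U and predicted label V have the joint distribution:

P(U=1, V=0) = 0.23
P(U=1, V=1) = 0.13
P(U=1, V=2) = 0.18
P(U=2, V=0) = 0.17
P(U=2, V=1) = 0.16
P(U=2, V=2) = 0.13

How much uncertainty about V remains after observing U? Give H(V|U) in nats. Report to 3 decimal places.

Marginals: p(U) = (0.5400, 0.4600), p(V) = (0.4000, 0.2900, 0.3100).
H(V|U) = Σ p(U) · H(V|U=·).
  U=1: p=0.5400, H(V|U=1) = 1.0726
  U=2: p=0.4600, H(V|U=2) = 1.0923
Weighted sum = 1.082 nats.

1.082 nats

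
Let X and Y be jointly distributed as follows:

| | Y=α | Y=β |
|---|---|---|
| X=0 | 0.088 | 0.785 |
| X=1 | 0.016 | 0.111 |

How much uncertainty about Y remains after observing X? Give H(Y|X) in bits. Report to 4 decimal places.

0.4810 bits

Chain rule: H(Y|X) = H(X,Y) − H(X).
Marginals: p(X) = (0.8730, 0.1270), p(Y) = (0.1040, 0.8960).
H(X,Y) = 1.0302 bits; H(X) = 0.5492 bits.
H(Y|X) = 1.0302 − 0.5492 = 0.4810 bits.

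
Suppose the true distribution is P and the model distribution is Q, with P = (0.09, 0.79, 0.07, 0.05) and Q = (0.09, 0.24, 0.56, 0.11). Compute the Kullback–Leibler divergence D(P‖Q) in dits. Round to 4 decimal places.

D(P‖Q) = Σ p·log₁₀(p/q).
  0.09·log₁₀(0.09/0.09) = 0.00000
  0.79·log₁₀(0.79/0.24) = 0.40876
  0.07·log₁₀(0.07/0.56) = -0.06322
  0.05·log₁₀(0.05/0.11) = -0.01712
D(P‖Q) = 0.3284 dits.

0.3284 dits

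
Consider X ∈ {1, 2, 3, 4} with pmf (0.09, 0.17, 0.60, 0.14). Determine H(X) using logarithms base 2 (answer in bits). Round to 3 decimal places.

1.587 bits

H(X) = −Σ p·log₂ p.
  −(0.09)·log₂(0.09) = 0.3127
  −(0.17)·log₂(0.17) = 0.4346
  −(0.60)·log₂(0.60) = 0.4422
  −(0.14)·log₂(0.14) = 0.3971
Sum: 0.3127 + 0.4346 + 0.4422 + 0.3971 = 1.587 bits.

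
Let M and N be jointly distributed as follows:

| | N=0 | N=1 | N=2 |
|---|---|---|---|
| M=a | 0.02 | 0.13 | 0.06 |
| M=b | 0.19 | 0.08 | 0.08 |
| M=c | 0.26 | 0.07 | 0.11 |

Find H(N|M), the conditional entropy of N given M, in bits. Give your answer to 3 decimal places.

Marginals: p(M) = (0.2100, 0.3500, 0.4400), p(N) = (0.4700, 0.2800, 0.2500).
H(N|M) = Σ p(M) · H(N|M=·).
  M=a: p=0.2100, H(N|M=a) = 1.2678
  M=b: p=0.3500, H(N|M=b) = 1.4518
  M=c: p=0.4400, H(N|M=c) = 1.3704
Weighted sum = 1.377 bits.

1.377 bits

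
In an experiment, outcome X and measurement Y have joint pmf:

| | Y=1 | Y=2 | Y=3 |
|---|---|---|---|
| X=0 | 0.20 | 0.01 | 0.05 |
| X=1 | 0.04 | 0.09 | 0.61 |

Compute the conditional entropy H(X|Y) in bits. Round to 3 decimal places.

Marginals: p(X) = (0.2600, 0.7400), p(Y) = (0.2400, 0.1000, 0.6600).
H(X|Y) = Σ p(Y) · H(X|Y=·).
  Y=1: p=0.2400, H(X|Y=1) = 0.6500
  Y=2: p=0.1000, H(X|Y=2) = 0.4690
  Y=3: p=0.6600, H(X|Y=3) = 0.3871
Weighted sum = 0.458 bits.

0.458 bits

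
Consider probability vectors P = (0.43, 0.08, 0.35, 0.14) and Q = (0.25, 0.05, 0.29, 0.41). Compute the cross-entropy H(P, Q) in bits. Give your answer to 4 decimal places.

2.0109 bits

H(P,Q) = −Σ p·log₂ q.
  −0.43·log₂(0.25) = 0.86000
  −0.08·log₂(0.05) = 0.34575
  −0.35·log₂(0.29) = 0.62506
  −0.14·log₂(0.41) = 0.18008
H(P,Q) = 2.0109 bits.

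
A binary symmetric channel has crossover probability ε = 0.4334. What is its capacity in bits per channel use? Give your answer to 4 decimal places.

Binary symmetric channel: C = 1 − h₂(ε) where h₂ is the binary entropy function.
h₂(0.4334) = −0.4334·log₂0.4334 − 0.5666·log₂0.5666 = 0.9872.
C = 1 − 0.9872 = 0.0128 bits per channel use.

0.0128 bits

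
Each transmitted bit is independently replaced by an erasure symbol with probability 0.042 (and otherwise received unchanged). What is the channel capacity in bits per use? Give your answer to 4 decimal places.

0.9580 bits

Binary erasure channel: capacity C = 1 − ε.
C = 1 − 0.042 = 0.9580 bits per channel use.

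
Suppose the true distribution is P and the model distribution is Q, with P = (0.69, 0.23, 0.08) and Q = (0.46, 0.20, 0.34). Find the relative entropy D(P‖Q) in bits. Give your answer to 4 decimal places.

0.2830 bits

D(P‖Q) = Σ p·log₂(p/q).
  0.69·log₂(0.69/0.46) = 0.40362
  0.23·log₂(0.23/0.20) = 0.04638
  0.08·log₂(0.08/0.34) = -0.16700
D(P‖Q) = 0.2830 bits.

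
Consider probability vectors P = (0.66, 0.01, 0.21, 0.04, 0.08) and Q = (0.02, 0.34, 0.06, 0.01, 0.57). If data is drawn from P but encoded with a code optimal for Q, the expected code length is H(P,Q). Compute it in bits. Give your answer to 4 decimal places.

H(P,Q) = −Σ p·log₂ q.
  −0.66·log₂(0.02) = 3.72495
  −0.01·log₂(0.34) = 0.01556
  −0.21·log₂(0.06) = 0.85237
  −0.04·log₂(0.01) = 0.26575
  −0.08·log₂(0.57) = 0.06488
H(P,Q) = 4.9235 bits.

4.9235 bits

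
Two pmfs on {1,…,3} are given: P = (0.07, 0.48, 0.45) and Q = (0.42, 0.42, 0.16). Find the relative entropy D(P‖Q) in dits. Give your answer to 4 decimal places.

0.1755 dits

D(P‖Q) = Σ p·log₁₀(p/q).
  0.07·log₁₀(0.07/0.42) = -0.05447
  0.48·log₁₀(0.48/0.42) = 0.02784
  0.45·log₁₀(0.45/0.16) = 0.20209
D(P‖Q) = 0.1755 dits.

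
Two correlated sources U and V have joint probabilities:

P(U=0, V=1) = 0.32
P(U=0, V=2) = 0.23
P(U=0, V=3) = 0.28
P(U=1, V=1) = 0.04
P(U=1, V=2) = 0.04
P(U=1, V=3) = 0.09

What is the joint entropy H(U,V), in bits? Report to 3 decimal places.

H(U,V) = −Σ p(x,y)·log₂ p(x,y) over all 6 cells.
  cell (0,1): −0.32·log₂0.32 = 0.5260
  cell (0,2): −0.23·log₂0.23 = 0.4877
  cell (0,3): −0.28·log₂0.28 = 0.5142
  cell (1,1): −0.04·log₂0.04 = 0.1858
  cell (1,2): −0.04·log₂0.04 = 0.1858
  cell (1,3): −0.09·log₂0.09 = 0.3127
Sum = 2.212 bits.

2.212 bits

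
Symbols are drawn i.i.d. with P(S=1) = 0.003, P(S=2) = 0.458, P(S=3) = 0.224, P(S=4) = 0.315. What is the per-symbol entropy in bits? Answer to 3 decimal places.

1.550 bits

H(S) = −Σ p·log₂ p.
  −(0.003)·log₂(0.003) = 0.0251
  −(0.458)·log₂(0.458) = 0.5160
  −(0.224)·log₂(0.224) = 0.4835
  −(0.315)·log₂(0.315) = 0.5250
Sum: 0.0251 + 0.5160 + 0.4835 + 0.5250 = 1.550 bits.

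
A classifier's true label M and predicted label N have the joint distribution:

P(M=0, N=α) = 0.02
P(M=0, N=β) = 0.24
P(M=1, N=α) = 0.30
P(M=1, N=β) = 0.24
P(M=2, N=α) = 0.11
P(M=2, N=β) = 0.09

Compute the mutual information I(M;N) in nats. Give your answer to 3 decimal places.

0.104 nats

Marginals: p(M) = (0.2600, 0.5400, 0.2000), p(N) = (0.4300, 0.5700).
I(M;N) = H(M) + H(N) − H(M,N).
H(M) = 1.0049, H(N) = 0.6833, H(M,N) = 1.5840.
I(M;N) = 1.0049 + 0.6833 − 1.5840 = 0.104 nats.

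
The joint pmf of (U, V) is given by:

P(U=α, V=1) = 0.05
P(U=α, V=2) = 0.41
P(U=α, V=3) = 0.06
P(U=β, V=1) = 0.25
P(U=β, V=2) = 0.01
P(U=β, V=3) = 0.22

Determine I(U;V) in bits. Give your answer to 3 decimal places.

Marginals: p(U) = (0.5200, 0.4800), p(V) = (0.3000, 0.4200, 0.2800).
I(U;V) = H(U) + H(V) − H(U,V).
H(U) = 0.9988, H(V) = 1.5610, H(U,V) = 2.0340.
I(U;V) = 0.9988 + 1.5610 − 2.0340 = 0.526 bits.

0.526 bits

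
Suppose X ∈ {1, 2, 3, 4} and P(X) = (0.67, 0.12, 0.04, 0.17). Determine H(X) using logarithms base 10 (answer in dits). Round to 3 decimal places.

0.414 dits

H(X) = −Σ p·log₁₀ p.
  −(0.67)·log₁₀(0.67) = 0.1165
  −(0.12)·log₁₀(0.12) = 0.1105
  −(0.04)·log₁₀(0.04) = 0.0559
  −(0.17)·log₁₀(0.17) = 0.1308
Sum: 0.1165 + 0.1105 + 0.0559 + 0.1308 = 0.414 dits.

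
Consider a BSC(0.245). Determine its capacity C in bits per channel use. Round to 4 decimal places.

0.1967 bits

Binary symmetric channel: C = 1 − h₂(ε) where h₂ is the binary entropy function.
h₂(0.245) = −0.245·log₂0.245 − 0.755·log₂0.755 = 0.8033.
C = 1 − 0.8033 = 0.1967 bits per channel use.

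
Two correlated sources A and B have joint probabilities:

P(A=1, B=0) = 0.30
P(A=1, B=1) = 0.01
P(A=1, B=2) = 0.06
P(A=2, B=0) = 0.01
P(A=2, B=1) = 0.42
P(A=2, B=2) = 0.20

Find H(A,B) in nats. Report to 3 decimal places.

H(A,B) = −Σ p(x,y)·ln p(x,y) over all 6 cells.
  cell (1,0): −0.30·ln0.30 = 0.3612
  cell (1,1): −0.01·ln0.01 = 0.0461
  cell (1,2): −0.06·ln0.06 = 0.1688
  cell (2,0): −0.01·ln0.01 = 0.0461
  cell (2,1): −0.42·ln0.42 = 0.3644
  cell (2,2): −0.20·ln0.20 = 0.3219
Sum = 1.308 nats.

1.308 nats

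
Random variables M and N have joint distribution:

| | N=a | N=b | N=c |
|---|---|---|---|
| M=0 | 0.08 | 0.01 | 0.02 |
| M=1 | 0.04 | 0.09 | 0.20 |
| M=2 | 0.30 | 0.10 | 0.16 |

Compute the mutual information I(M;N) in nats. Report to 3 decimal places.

0.109 nats

Marginals: p(M) = (0.1100, 0.3300, 0.5600), p(N) = (0.4200, 0.2000, 0.3800).
I(M;N) = Σ p(x,y)·ln[p(x,y)/(p(x)p(y))].
  (0,a): 0.08·ln(1.7316) = 0.0439
  (0,b): 0.01·ln(0.4545) = -0.0079
  (0,c): 0.02·ln(0.4785) = -0.0147
  (1,a): 0.04·ln(0.2886) = -0.0497
  (1,b): 0.09·ln(1.3636) = 0.0279
  (1,c): 0.20·ln(1.5949) = 0.0934
  (2,a): 0.30·ln(1.2755) = 0.0730
  (2,b): 0.10·ln(0.8929) = -0.0113
  (2,c): 0.16·ln(0.7519) = -0.0456
Sum = 0.109 nats.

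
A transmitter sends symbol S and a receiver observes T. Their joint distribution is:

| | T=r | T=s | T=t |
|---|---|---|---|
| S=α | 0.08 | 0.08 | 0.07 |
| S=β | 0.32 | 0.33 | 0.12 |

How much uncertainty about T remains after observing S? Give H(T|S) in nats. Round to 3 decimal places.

Chain rule: H(T|S) = H(S,T) − H(S).
Marginals: p(S) = (0.2300, 0.7700), p(T) = (0.4000, 0.4100, 0.1900).
H(S,T) = 1.5752 nats; H(S) = 0.5393 nats.
H(T|S) = 1.5752 − 0.5393 = 1.036 nats.

1.036 nats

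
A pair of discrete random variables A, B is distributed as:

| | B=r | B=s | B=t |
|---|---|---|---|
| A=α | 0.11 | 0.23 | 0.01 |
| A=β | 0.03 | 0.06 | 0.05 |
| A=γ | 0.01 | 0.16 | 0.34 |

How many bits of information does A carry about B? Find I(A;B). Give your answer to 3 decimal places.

Marginals: p(A) = (0.3500, 0.1400, 0.5100), p(B) = (0.1500, 0.4500, 0.4000).
I(A;B) = H(A) + H(B) − H(A,B).
H(A) = 1.4226, H(B) = 1.4577, H(A,B) = 2.5344.
I(A;B) = 1.4226 + 1.4577 − 2.5344 = 0.346 bits.

0.346 bits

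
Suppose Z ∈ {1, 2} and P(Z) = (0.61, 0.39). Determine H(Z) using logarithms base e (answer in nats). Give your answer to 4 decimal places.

0.6687 nats

H(Z) = −Σ p·ln p.
  −(0.61)·ln(0.61) = 0.30152
  −(0.39)·ln(0.39) = 0.36723
Sum: 0.30152 + 0.36723 = 0.6687 nats.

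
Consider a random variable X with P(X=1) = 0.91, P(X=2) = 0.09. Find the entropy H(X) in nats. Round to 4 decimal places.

0.3025 nats

H(X) = −Σ p·ln p.
  −(0.91)·ln(0.91) = 0.08582
  −(0.09)·ln(0.09) = 0.21672
Sum: 0.08582 + 0.21672 = 0.3025 nats.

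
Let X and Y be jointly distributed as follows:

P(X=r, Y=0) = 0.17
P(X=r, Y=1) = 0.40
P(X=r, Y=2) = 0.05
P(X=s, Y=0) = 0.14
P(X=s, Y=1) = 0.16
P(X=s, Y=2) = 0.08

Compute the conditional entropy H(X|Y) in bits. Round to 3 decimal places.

Chain rule: H(X|Y) = H(X,Y) − H(Y).
Marginals: p(X) = (0.6200, 0.3800), p(Y) = (0.3100, 0.5600, 0.1300).
H(X,Y) = 2.2911 bits; H(Y) = 1.3749 bits.
H(X|Y) = 2.2911 − 1.3749 = 0.916 bits.

0.916 bits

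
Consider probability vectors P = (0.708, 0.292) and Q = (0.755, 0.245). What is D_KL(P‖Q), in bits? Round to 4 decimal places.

0.0083 bits

D(P‖Q) = Σ p·log₂(p/q).
  0.708·log₂(0.708/0.755) = -0.06565
  0.292·log₂(0.292/0.245) = 0.07393
D(P‖Q) = 0.0083 bits.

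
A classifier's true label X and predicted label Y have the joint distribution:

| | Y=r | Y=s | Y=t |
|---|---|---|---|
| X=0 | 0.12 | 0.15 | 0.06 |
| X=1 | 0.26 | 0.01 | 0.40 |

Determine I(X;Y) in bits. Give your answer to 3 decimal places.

Marginals: p(X) = (0.3300, 0.6700), p(Y) = (0.3800, 0.1600, 0.4600).
I(X;Y) = H(X) + H(Y) − H(X,Y).
H(X) = 0.9149, H(Y) = 1.4688, H(X,Y) = 2.1216.
I(X;Y) = 0.9149 + 1.4688 − 2.1216 = 0.262 bits.

0.262 bits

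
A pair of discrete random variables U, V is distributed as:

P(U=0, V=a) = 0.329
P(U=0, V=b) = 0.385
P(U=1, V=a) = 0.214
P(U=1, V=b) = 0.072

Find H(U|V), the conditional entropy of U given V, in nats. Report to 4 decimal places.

0.5632 nats

Chain rule: H(U|V) = H(U,V) − H(V).
Marginals: p(U) = (0.7140, 0.2860), p(V) = (0.5430, 0.4570).
H(U,V) = 1.2526 nats; H(V) = 0.6894 nats.
H(U|V) = 1.2526 − 0.6894 = 0.5632 nats.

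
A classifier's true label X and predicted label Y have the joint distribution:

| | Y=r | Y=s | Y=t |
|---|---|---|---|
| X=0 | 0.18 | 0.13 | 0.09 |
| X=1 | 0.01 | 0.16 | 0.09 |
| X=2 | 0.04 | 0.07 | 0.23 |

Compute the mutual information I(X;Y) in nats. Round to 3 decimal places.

Marginals: p(X) = (0.4000, 0.2600, 0.3400), p(Y) = (0.2300, 0.3600, 0.4100).
I(X;Y) = Σ p(x,y)·ln[p(x,y)/(p(x)p(y))].
  (0,r): 0.18·ln(1.9565) = 0.1208
  (0,s): 0.13·ln(0.9028) = -0.0133
  (0,t): 0.09·ln(0.5488) = -0.0540
  (1,r): 0.01·ln(0.1672) = -0.0179
  (1,s): 0.16·ln(1.7094) = 0.0858
  (1,t): 0.09·ln(0.8443) = -0.0152
  (2,r): 0.04·ln(0.5115) = -0.0268
  (2,s): 0.07·ln(0.5719) = -0.0391
  (2,t): 0.23·ln(1.6499) = 0.1152
Sum = 0.155 nats.

0.155 nats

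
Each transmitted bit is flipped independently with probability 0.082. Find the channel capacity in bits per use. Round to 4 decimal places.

0.5908 bits

Binary symmetric channel: C = 1 − h₂(ε) where h₂ is the binary entropy function.
h₂(0.082) = −0.082·log₂0.082 − 0.918·log₂0.918 = 0.4092.
C = 1 − 0.4092 = 0.5908 bits per channel use.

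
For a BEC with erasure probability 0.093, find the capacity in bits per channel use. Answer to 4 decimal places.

0.9070 bits

Binary erasure channel: capacity C = 1 − ε.
C = 1 − 0.093 = 0.9070 bits per channel use.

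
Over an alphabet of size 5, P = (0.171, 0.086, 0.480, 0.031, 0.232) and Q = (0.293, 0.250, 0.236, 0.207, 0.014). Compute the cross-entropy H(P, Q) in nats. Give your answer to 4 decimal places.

H(P,Q) = −Σ p·ln q.
  −0.171·ln(0.293) = 0.20992
  −0.086·ln(0.250) = 0.11922
  −0.480·ln(0.236) = 0.69308
  −0.031·ln(0.207) = 0.04883
  −0.232·ln(0.014) = 0.99034
H(P,Q) = 2.0614 nats.

2.0614 nats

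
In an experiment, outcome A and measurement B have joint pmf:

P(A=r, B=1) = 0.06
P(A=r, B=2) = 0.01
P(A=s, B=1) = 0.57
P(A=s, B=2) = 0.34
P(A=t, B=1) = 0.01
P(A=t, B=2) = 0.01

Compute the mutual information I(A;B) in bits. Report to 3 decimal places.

Marginals: p(A) = (0.0700, 0.9100, 0.0200), p(B) = (0.6400, 0.3600).
I(A;B) = H(A) + H(B) − H(A,B).
H(A) = 0.5052, H(B) = 0.9427, H(A,B) = 1.4343.
I(A;B) = 0.5052 + 0.9427 − 1.4343 = 0.014 bits.

0.014 bits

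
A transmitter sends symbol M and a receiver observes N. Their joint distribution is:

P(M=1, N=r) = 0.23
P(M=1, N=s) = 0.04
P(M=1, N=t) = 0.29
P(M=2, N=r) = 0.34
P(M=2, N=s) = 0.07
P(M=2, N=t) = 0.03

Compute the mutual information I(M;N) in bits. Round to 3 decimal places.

Marginals: p(M) = (0.5600, 0.4400), p(N) = (0.5700, 0.1100, 0.3200).
I(M;N) = H(M) + H(N) − H(M,N).
H(M) = 0.9896, H(N) = 1.3386, H(M,N) = 2.1408.
I(M;N) = 0.9896 + 1.3386 − 2.1408 = 0.187 bits.

0.187 bits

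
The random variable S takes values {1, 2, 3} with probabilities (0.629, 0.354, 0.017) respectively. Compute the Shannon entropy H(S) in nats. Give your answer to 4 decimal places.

H(S) = −Σ p·ln p.
  −(0.629)·ln(0.629) = 0.29162
  −(0.354)·ln(0.354) = 0.36761
  −(0.017)·ln(0.017) = 0.06927
Sum: 0.29162 + 0.36761 + 0.06927 = 0.7285 nats.

0.7285 nats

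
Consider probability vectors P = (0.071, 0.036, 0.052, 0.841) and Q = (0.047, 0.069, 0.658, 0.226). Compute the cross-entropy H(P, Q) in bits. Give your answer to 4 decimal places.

H(P,Q) = −Σ p·log₂ q.
  −0.071·log₂(0.047) = 0.31319
  −0.036·log₂(0.069) = 0.13886
  −0.052·log₂(0.658) = 0.03140
  −0.841·log₂(0.226) = 1.80445
H(P,Q) = 2.2879 bits.

2.2879 bits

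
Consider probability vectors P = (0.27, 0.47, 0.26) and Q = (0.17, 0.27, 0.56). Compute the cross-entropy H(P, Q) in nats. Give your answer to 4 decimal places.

H(P,Q) = −Σ p·ln q.
  −0.27·ln(0.17) = 0.47843
  −0.47·ln(0.27) = 0.61539
  −0.26·ln(0.56) = 0.15075
H(P,Q) = 1.2446 nats.

1.2446 nats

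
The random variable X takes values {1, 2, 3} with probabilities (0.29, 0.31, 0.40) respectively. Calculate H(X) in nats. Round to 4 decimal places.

1.0886 nats

H(X) = −Σ p·ln p.
  −(0.29)·ln(0.29) = 0.35898
  −(0.31)·ln(0.31) = 0.36307
  −(0.40)·ln(0.40) = 0.36652
Sum: 0.35898 + 0.36307 + 0.36652 = 1.0886 nats.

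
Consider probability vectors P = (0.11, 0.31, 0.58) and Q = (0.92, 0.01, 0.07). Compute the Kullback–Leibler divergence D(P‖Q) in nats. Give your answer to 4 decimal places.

2.0573 nats

D(P‖Q) = Σ p·ln(p/q).
  0.11·ln(0.11/0.92) = -0.23363
  0.31·ln(0.31/0.01) = 1.06454
  0.58·ln(0.58/0.07) = 1.22643
D(P‖Q) = 2.0573 nats.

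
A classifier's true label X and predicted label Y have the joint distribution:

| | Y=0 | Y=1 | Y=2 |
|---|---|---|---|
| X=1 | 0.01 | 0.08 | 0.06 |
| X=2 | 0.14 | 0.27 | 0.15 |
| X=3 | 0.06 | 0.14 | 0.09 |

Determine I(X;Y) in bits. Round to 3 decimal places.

0.023 bits

Marginals: p(X) = (0.1500, 0.5600, 0.2900), p(Y) = (0.2100, 0.4900, 0.3000).
I(X;Y) = H(X) + H(Y) − H(X,Y).
H(X) = 1.3969, H(Y) = 1.4982, H(X,Y) = 2.8725.
I(X;Y) = 1.3969 + 1.4982 − 2.8725 = 0.023 bits.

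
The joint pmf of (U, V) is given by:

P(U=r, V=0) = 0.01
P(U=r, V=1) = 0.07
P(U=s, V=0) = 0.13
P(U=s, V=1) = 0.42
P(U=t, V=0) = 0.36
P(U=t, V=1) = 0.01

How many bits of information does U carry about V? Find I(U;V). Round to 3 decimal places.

Marginals: p(U) = (0.0800, 0.5500, 0.3700), p(V) = (0.5000, 0.5000).
I(U;V) = Σ p(x,y)·log₂[p(x,y)/(p(x)p(y))].
  (r,0): 0.01·log₂(0.2500) = -0.0200
  (r,1): 0.07·log₂(1.7500) = 0.0565
  (s,0): 0.13·log₂(0.4727) = -0.1405
  (s,1): 0.42·log₂(1.5273) = 0.2566
  (t,0): 0.36·log₂(1.9459) = 0.3458
  (t,1): 0.01·log₂(0.0541) = -0.0421
Sum = 0.456 bits.

0.456 bits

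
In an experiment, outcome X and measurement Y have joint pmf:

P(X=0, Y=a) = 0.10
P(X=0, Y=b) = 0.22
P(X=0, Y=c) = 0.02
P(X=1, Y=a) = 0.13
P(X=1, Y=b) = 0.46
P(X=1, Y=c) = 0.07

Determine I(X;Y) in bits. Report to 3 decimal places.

Marginals: p(X) = (0.3400, 0.6600), p(Y) = (0.2300, 0.6800, 0.0900).
I(X;Y) = H(X) + H(Y) − H(X,Y).
H(X) = 0.9248, H(Y) = 1.1787, H(X,Y) = 2.0922.
I(X;Y) = 0.9248 + 1.1787 − 2.0922 = 0.011 bits.

0.011 bits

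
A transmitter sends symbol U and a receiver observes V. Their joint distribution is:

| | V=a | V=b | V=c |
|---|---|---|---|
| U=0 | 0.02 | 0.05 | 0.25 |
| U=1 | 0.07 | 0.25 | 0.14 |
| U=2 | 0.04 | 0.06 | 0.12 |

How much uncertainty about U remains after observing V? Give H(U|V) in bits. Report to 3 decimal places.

Chain rule: H(U|V) = H(U,V) − H(V).
Marginals: p(U) = (0.3200, 0.4600, 0.2200), p(V) = (0.1300, 0.3600, 0.5100).
H(U,V) = 2.7910 bits; H(V) = 1.4087 bits.
H(U|V) = 2.7910 − 1.4087 = 1.382 bits.

1.382 bits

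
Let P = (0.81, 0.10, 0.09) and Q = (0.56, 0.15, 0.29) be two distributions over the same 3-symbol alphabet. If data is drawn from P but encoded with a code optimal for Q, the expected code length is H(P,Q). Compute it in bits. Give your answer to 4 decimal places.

1.1120 bits

H(P,Q) = −Σ p·log₂ q.
  −0.81·log₂(0.56) = 0.67757
  −0.10·log₂(0.15) = 0.27370
  −0.09·log₂(0.29) = 0.16073
H(P,Q) = 1.1120 bits.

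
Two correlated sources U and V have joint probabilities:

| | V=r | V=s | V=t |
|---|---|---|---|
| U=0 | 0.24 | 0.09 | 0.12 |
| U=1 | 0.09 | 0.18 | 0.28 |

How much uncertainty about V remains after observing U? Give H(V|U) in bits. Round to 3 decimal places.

1.453 bits

Marginals: p(U) = (0.4500, 0.5500), p(V) = (0.3300, 0.2700, 0.4000).
H(V|U) = Σ p(U) · H(V|U=·).
  U=0: p=0.4500, H(V|U=0) = 1.4566
  U=1: p=0.5500, H(V|U=1) = 1.4506
Weighted sum = 1.453 bits.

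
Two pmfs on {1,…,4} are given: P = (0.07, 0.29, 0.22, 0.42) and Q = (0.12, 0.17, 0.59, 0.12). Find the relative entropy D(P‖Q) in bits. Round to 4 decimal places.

0.6150 bits

D(P‖Q) = Σ p·log₂(p/q).
  0.07·log₂(0.07/0.12) = -0.05443
  0.29·log₂(0.29/0.17) = 0.22345
  0.22·log₂(0.22/0.59) = -0.31311
  0.42·log₂(0.42/0.12) = 0.75909
D(P‖Q) = 0.6150 bits.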